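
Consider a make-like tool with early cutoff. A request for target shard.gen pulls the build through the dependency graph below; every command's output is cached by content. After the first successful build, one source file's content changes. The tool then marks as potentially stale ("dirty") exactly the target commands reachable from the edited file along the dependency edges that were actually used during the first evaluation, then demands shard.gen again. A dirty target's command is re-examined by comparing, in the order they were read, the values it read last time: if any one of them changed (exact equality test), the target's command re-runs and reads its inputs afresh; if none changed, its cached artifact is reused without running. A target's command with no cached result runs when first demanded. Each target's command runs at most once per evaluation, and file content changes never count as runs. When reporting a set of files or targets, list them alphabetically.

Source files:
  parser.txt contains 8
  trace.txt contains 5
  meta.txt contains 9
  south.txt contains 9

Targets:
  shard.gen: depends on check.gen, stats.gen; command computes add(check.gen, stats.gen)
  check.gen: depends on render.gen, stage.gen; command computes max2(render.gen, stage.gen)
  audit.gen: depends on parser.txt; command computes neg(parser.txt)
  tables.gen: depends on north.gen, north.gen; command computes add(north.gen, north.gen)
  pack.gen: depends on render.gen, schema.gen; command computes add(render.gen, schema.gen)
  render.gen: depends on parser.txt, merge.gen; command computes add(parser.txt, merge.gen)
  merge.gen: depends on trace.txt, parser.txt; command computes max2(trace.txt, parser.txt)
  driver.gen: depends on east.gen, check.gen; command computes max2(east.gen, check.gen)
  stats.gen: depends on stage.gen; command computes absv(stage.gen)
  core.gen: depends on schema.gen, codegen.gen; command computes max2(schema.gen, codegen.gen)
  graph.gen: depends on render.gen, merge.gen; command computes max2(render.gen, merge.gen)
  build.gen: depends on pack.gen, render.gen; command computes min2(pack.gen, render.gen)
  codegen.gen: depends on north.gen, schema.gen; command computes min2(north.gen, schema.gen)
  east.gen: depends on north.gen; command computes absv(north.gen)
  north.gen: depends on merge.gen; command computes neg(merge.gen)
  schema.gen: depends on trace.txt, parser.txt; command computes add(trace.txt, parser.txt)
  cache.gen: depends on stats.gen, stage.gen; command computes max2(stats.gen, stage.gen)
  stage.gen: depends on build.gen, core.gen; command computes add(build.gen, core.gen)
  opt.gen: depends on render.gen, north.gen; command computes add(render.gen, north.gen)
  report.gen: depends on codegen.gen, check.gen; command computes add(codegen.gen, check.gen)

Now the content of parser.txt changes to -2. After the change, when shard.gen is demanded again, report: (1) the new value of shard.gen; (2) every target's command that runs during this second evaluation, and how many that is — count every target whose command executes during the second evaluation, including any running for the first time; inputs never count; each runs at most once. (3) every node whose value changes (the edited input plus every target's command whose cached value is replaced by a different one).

First demand of the output computes:
  merge.gen = max2(5, 8) = 8
  north.gen = neg(8) = -8
  render.gen = add(8, 8) = 16
  schema.gen = add(5, 8) = 13
  codegen.gen = min2(-8, 13) = -8
  core.gen = max2(13, -8) = 13
  pack.gen = add(16, 13) = 29
  build.gen = min2(29, 16) = 16
  stage.gen = add(16, 13) = 29
  check.gen = max2(16, 29) = 29
  stats.gen = absv(29) = 29
  shard.gen = add(29, 29) = 58

After the edit, cleaning proceeds:
  merge.gen: a read changed (parser.txt 8->-2) — executes, giving 5.
  north.gen: a read changed (merge.gen 8->5) — executes, giving -5.
  render.gen: a read changed (parser.txt 8->-2; merge.gen 8->5) — executes, giving 3.
  schema.gen: a read changed (parser.txt 8->-2) — executes, giving 3.
  codegen.gen: a read changed (north.gen -8->-5; schema.gen 13->3) — executes, giving -5.
  core.gen: a read changed (schema.gen 13->3; codegen.gen -8->-5) — executes, giving 3.
  pack.gen: a read changed (render.gen 16->3; schema.gen 13->3) — executes, giving 6.
  build.gen: a read changed (pack.gen 29->6; render.gen 16->3) — executes, giving 3.
  stage.gen: a read changed (build.gen 16->3; core.gen 13->3) — executes, giving 6.
  check.gen: a read changed (render.gen 16->3; stage.gen 29->6) — executes, giving 6.
  stats.gen: a read changed (stage.gen 29->6) — executes, giving 6.
  shard.gen: a read changed (check.gen 29->6; stats.gen 29->6) — executes, giving 12.

Demanding shard.gen again yields 12.
12 target commands run: build.gen, check.gen, codegen.gen, core.gen, merge.gen, north.gen, pack.gen, render.gen, schema.gen, shard.gen, stage.gen, stats.gen.
The nodes whose values change: build.gen, check.gen, codegen.gen, core.gen, merge.gen, north.gen, pack.gen, parser.txt, render.gen, schema.gen, shard.gen, stage.gen, stats.gen.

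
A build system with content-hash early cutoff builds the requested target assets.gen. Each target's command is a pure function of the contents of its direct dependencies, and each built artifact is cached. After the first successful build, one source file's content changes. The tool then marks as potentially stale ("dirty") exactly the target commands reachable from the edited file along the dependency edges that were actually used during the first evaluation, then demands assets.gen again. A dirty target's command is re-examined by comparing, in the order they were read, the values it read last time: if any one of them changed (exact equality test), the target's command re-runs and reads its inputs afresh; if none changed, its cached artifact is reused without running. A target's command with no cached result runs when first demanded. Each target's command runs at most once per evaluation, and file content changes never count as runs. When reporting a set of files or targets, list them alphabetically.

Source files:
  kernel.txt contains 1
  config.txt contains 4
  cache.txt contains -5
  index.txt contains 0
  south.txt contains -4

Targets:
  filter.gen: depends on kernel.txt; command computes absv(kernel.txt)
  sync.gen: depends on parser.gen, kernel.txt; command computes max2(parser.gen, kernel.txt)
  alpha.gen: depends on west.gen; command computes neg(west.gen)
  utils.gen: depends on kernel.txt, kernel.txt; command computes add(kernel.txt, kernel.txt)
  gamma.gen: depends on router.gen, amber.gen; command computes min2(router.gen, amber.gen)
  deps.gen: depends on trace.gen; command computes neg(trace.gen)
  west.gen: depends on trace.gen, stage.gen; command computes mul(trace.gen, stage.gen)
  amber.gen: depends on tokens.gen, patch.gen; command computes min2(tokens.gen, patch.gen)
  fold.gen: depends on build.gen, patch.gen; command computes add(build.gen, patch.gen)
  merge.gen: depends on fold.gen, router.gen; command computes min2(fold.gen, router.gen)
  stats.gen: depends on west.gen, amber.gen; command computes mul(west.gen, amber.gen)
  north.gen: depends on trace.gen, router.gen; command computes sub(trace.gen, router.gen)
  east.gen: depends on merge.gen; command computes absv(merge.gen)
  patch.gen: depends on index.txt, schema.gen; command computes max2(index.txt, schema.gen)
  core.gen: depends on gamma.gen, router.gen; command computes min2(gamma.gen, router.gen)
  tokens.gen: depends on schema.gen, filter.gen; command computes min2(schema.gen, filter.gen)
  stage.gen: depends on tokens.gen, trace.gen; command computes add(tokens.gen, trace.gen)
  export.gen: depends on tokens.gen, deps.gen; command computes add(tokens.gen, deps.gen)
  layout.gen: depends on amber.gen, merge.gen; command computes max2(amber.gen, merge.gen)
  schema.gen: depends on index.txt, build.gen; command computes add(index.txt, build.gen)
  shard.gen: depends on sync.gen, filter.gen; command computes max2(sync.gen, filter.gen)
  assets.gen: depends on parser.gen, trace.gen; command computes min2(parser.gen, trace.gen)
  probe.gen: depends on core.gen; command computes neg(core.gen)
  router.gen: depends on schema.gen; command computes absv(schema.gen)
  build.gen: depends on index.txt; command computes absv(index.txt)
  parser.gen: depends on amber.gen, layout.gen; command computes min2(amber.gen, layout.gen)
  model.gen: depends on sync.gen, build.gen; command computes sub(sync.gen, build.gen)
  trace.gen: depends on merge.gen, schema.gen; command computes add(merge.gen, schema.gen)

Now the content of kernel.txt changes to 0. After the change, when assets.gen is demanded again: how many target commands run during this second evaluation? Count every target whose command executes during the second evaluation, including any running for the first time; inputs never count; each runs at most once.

First evaluation (everything demanded from the output):
  build.gen = absv(0) = 0
  filter.gen = absv(1) = 1
  schema.gen = add(0, 0) = 0
  patch.gen = max2(0, 0) = 0
  fold.gen = add(0, 0) = 0
  router.gen = absv(0) = 0
  merge.gen = min2(0, 0) = 0
  tokens.gen = min2(0, 1) = 0
  amber.gen = min2(0, 0) = 0
  layout.gen = max2(0, 0) = 0
  parser.gen = min2(0, 0) = 0
  trace.gen = add(0, 0) = 0
  assets.gen = min2(0, 0) = 0

Propagation after the edit:
  filter.gen: runs — kernel.txt 1->0; result 0.
  tokens.gen: runs — filter.gen 1->0; result 0 (same value as before).
  amber.gen: checked — values it read are unchanged (tokens.gen unchanged, patch.gen unchanged); reused cached 0 without running.
  layout.gen: checked — values it read are unchanged (amber.gen unchanged, merge.gen unchanged); reused cached 0 without running.
  parser.gen: checked — values it read are unchanged (amber.gen unchanged, layout.gen unchanged); reused cached 0 without running.
  assets.gen: checked — values it read are unchanged (parser.gen unchanged, trace.gen unchanged); reused cached 0 without running.

Key observation: the change is absorbed at tokens.gen — it re-runs but produces the same value, and the output's value is unchanged.

Target commands that run: filter.gen, tokens.gen — 2 in total.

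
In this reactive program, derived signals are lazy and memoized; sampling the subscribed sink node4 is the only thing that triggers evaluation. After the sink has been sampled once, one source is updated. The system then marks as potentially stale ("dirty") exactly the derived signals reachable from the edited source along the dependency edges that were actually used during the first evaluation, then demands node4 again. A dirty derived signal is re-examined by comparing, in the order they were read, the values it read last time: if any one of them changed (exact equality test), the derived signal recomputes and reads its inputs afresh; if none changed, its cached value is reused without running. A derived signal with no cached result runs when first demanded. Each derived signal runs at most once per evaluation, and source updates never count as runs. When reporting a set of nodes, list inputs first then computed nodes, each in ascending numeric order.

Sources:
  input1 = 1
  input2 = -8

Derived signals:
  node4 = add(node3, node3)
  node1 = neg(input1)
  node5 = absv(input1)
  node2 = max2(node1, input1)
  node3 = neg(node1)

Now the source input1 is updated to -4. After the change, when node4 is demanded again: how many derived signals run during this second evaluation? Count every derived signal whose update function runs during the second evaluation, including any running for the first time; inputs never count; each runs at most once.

3 derived signals run: node1, node3, node4.

First demand of the output computes:
  node1 = neg(1) = -1
  node3 = neg(-1) = 1
  node4 = add(1, 1) = 2

After the edit, cleaning proceeds:
  node1: a read changed (input1 1->-4) — executes, giving 4.
  node3: a read changed (node1 -1->4) — executes, giving -4.
  node4: a read changed (node3 1->-4; node3 1->-4) — executes, giving -8.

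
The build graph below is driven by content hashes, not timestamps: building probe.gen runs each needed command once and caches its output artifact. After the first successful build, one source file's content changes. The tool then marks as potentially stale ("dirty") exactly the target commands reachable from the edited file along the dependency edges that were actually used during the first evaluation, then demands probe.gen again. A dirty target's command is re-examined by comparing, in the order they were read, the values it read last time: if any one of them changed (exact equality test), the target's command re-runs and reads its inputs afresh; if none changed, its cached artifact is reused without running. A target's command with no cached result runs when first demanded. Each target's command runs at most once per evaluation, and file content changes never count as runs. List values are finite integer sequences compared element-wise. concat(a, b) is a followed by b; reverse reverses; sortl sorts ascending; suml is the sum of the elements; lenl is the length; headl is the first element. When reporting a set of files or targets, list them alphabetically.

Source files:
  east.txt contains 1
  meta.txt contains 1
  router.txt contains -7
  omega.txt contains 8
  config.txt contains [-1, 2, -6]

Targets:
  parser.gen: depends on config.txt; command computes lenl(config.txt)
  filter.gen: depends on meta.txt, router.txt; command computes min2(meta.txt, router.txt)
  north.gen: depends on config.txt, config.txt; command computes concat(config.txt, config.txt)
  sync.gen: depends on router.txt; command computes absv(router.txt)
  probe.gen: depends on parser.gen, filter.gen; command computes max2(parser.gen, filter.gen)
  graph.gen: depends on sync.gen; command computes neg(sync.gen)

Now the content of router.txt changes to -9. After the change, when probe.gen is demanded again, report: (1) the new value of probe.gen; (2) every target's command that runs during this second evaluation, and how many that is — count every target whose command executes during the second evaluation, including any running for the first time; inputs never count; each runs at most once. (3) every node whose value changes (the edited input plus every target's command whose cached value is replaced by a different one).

Initial pass — values computed on the first demand:
  filter.gen = min2(1, -7) = -7
  parser.gen = lenl([-1, 2, -6]) = 3
  probe.gen = max2(3, -7) = 3

Second demand — change propagation:
  filter.gen: re-runs because router.txt -7->-9; new result -9.
  probe.gen: re-runs because filter.gen -7->-9; new result 3 (unchanged).

probe.gen now evaluates to 3.
Run set: filter.gen, probe.gen (2 run).
Changed values: filter.gen, router.txt.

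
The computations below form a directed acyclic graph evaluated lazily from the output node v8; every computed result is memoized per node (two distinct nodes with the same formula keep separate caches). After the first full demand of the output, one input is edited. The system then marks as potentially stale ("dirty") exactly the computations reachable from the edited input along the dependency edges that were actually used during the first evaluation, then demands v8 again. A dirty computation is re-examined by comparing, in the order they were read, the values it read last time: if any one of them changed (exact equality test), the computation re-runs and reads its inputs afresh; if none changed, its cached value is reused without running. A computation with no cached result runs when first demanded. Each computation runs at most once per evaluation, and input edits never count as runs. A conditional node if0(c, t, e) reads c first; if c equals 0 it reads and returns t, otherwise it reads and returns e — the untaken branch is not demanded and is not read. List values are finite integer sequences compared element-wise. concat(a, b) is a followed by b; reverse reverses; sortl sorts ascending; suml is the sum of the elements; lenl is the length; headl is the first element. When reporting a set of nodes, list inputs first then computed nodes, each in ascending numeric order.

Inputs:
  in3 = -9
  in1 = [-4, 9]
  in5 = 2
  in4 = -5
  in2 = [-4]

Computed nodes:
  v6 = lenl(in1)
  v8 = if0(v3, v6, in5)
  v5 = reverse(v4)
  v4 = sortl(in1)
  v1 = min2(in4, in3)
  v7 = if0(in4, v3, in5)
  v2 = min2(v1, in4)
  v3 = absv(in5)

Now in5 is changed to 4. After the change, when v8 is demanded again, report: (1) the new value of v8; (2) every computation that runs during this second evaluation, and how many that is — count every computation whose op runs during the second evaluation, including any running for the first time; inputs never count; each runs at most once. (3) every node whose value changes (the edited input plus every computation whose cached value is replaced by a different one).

First demand of the output computes:
  v3 = absv(2) = 2
  v8 = if0(v3=2 -> else branch in5) = 2

After the edit, cleaning proceeds:
  v3: a read changed (in5 2->4) — executes, giving 4.
  v8: a read changed (v3 2->4; in5 2->4) — executes, giving 4.

Demanding v8 again yields 4.
2 computations run: v3, v8.
The nodes whose values change: in5, v3, v8.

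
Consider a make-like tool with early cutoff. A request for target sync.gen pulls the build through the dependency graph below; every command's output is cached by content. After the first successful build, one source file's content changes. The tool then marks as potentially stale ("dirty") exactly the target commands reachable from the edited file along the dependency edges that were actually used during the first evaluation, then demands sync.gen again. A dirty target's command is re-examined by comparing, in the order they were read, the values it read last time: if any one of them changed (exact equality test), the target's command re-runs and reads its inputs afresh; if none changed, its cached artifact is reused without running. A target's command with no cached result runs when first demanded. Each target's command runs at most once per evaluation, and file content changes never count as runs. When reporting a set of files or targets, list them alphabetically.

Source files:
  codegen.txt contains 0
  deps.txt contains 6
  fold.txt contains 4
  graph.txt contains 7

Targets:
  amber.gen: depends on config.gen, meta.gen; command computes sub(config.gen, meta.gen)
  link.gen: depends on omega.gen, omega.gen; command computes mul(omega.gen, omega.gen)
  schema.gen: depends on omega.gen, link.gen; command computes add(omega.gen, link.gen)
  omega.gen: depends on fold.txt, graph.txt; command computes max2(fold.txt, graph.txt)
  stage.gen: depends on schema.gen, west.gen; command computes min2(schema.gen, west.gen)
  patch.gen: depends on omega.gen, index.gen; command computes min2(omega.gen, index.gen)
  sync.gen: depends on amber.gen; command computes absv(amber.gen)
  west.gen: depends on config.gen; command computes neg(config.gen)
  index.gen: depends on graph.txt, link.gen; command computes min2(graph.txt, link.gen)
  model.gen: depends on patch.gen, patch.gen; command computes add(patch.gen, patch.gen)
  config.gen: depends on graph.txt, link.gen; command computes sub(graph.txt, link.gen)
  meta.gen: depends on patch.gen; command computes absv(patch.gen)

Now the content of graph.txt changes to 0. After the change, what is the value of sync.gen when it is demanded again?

Demanding sync.gen again yields 16.

First demand of the output computes:
  omega.gen = max2(4, 7) = 7
  link.gen = mul(7, 7) = 49
  config.gen = sub(7, 49) = -42
  index.gen = min2(7, 49) = 7
  patch.gen = min2(7, 7) = 7
  meta.gen = absv(7) = 7
  amber.gen = sub(-42, 7) = -49
  sync.gen = absv(-49) = 49

After the edit, cleaning proceeds:
  omega.gen: a read changed (graph.txt 7->0) — executes, giving 4.
  link.gen: a read changed (omega.gen 7->4; omega.gen 7->4) — executes, giving 16.
  config.gen: a read changed (graph.txt 7->0; link.gen 49->16) — executes, giving -16.
  index.gen: a read changed (graph.txt 7->0; link.gen 49->16) — executes, giving 0.
  patch.gen: a read changed (omega.gen 7->4; index.gen 7->0) — executes, giving 0.
  meta.gen: a read changed (patch.gen 7->0) — executes, giving 0.
  amber.gen: a read changed (config.gen -42->-16; meta.gen 7->0) — executes, giving -16.
  sync.gen: a read changed (amber.gen -49->-16) — executes, giving 16.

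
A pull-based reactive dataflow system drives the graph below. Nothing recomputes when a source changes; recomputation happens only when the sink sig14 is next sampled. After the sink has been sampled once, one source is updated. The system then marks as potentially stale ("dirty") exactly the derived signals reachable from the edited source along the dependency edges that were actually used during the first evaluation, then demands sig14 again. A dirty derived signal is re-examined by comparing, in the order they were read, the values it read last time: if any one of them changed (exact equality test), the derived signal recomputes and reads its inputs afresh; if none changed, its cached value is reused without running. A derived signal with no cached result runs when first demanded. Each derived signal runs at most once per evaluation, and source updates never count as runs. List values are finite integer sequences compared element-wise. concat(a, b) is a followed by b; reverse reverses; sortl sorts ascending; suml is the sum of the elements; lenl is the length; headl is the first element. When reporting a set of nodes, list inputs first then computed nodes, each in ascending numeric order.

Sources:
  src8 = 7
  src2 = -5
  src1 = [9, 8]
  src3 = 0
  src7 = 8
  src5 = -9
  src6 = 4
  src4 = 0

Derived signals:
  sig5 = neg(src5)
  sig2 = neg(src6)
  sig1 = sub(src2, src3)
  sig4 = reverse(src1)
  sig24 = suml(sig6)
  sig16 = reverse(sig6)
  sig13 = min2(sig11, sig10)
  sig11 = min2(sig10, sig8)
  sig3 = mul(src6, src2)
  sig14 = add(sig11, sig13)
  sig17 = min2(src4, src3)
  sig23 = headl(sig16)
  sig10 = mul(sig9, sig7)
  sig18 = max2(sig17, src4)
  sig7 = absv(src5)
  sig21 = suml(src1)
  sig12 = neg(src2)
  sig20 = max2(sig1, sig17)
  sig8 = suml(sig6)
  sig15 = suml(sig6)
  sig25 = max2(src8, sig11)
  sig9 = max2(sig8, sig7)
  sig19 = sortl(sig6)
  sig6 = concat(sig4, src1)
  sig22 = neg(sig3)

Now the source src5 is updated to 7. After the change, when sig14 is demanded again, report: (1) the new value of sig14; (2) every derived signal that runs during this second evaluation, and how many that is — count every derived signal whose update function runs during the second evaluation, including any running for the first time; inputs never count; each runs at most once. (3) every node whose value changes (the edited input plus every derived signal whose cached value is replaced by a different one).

New value of sig14: 68.
Derived signals that run: sig7, sig9, sig10, sig11, sig13 — 5 in total.
Values that change: src5, sig7, sig10.
Key observation: the cutoff stops propagation at sig14 — its inputs' values are unchanged, so it reuses its cache.

First evaluation (everything demanded from the output):
  sig4 = reverse([9, 8]) = [8, 9]
  sig6 = concat([8, 9], [9, 8]) = [8, 9, 9, 8]
  sig7 = absv(-9) = 9
  sig8 = suml([8, 9, 9, 8]) = 34
  sig9 = max2(34, 9) = 34
  sig10 = mul(34, 9) = 306
  sig11 = min2(306, 34) = 34
  sig13 = min2(34, 306) = 34
  sig14 = add(34, 34) = 68

Propagation after the edit:
  sig7: runs — src5 -9->7; result 7.
  sig9: runs — sig7 9->7; result 34 (same value as before).
  sig10: runs — sig7 9->7; result 238.
  sig11: runs — sig10 306->238; result 34 (same value as before).
  sig13: runs — sig10 306->238; result 34 (same value as before).
  sig14: checked — values it read are unchanged (sig11 unchanged, sig13 unchanged); reused cached 68 without running.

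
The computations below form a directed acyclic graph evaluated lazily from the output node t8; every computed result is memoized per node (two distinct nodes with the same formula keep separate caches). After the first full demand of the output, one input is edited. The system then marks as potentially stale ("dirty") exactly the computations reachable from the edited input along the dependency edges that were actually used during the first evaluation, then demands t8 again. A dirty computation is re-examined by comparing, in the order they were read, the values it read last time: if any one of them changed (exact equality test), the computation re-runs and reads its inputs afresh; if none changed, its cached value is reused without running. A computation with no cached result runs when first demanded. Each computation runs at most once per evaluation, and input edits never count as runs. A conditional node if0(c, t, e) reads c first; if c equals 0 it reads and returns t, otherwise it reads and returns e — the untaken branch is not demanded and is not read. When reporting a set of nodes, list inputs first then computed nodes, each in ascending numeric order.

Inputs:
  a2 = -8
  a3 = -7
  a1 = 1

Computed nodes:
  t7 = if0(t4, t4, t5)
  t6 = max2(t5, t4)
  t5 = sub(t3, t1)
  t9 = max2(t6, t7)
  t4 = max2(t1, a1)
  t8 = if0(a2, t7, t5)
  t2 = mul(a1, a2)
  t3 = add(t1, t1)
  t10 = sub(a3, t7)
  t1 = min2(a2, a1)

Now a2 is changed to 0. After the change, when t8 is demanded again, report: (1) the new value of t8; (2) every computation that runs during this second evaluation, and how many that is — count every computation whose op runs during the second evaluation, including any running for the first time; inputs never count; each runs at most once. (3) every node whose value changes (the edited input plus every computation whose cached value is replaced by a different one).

First demand of the output computes:
  t1 = min2(-8, 1) = -8
  t3 = add(-8, -8) = -16
  t5 = sub(-16, -8) = -8
  t8 = if0(a2=-8 -> else branch t5) = -8

After the edit, cleaning proceeds:
  t1: a read changed (a2 -8->0) — executes, giving 0.
  t3: a read changed (t1 -8->0; t1 -8->0) — executes, giving 0.
  t4: had never run; runs now, result 1.
  t5: a read changed (t3 -16->0; t1 -8->0) — executes, giving 0.
  t7: had never run; runs now, result 0.
  t8: a read changed (a2 -8->0; t5 -8->0) — executes, giving 0.

Note the branch switch — t4, t7 had no cache and run now for the first time.

Demanding t8 again yields 0.
6 computations run: t1, t3, t4, t5, t7, t8.
The nodes whose values change: a2, t1, t3, t5, t8.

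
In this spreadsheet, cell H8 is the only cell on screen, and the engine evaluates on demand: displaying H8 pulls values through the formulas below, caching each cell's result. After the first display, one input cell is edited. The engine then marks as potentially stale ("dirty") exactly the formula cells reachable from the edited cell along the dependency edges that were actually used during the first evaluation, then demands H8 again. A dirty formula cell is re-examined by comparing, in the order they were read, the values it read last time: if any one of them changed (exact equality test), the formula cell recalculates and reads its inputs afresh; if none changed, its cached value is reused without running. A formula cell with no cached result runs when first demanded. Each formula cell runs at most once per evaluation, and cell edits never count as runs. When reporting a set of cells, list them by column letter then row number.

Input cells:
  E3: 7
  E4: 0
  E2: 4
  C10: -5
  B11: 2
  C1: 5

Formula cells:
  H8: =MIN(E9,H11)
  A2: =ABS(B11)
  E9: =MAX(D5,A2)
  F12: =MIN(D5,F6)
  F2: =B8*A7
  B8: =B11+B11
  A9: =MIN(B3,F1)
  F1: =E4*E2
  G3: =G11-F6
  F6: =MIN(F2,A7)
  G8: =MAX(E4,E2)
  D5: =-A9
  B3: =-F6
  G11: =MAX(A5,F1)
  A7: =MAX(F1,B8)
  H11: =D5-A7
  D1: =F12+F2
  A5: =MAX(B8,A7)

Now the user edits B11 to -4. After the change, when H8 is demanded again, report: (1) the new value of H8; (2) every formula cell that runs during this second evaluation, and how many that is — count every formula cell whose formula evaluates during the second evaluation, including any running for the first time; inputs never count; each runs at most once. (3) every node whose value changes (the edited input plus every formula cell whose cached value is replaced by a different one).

Initial pass — values computed on the first demand:
  A2 = ABS(2) = 2
  B8 = 2 + 2 = 4
  F1 = 0 * 4 = 0
  A7 = MAX(0, 4) = 4
  F2 = 4 * 4 = 16
  F6 = MIN(16, 4) = 4
  B3 = -(4) = -4
  A9 = MIN(-4, 0) = -4
  D5 = -(-4) = 4
  E9 = MAX(4, 2) = 4
  H11 = 4 - 4 = 0
  H8 = MIN(4, 0) = 0

Second demand — change propagation:
  A2: re-runs because B11 2->-4; new result 4.
  B8: re-runs because B11 2->-4; B11 2->-4; new result -8.
  A7: re-runs because B8 4->-8; new result 0.
  F2: re-runs because B8 4->-8; A7 4->0; new result 0.
  F6: re-runs because F2 16->0; A7 4->0; new result 0.
  B3: re-runs because F6 4->0; new result 0.
  A9: re-runs because B3 -4->0; new result 0.
  D5: re-runs because A9 -4->0; new result 0.
  E9: re-runs because D5 4->0; A2 2->4; new result 4 (unchanged).
  H11: re-runs because D5 4->0; A7 4->0; new result 0 (unchanged).
  H8: re-examined; everything it read last time is the same (E9 unchanged, H11 unchanged) — cache 0 kept, no run.

The important point: at H8 every value read last time is unchanged, so the dirty flag clears without a run.

H8 now evaluates to 0.
Run set: A2, A7, A9, B3, B8, D5, E9, F2, F6, H11 (10 run).
Changed values: A2, A7, A9, B3, B8, B11, D5, F2, F6.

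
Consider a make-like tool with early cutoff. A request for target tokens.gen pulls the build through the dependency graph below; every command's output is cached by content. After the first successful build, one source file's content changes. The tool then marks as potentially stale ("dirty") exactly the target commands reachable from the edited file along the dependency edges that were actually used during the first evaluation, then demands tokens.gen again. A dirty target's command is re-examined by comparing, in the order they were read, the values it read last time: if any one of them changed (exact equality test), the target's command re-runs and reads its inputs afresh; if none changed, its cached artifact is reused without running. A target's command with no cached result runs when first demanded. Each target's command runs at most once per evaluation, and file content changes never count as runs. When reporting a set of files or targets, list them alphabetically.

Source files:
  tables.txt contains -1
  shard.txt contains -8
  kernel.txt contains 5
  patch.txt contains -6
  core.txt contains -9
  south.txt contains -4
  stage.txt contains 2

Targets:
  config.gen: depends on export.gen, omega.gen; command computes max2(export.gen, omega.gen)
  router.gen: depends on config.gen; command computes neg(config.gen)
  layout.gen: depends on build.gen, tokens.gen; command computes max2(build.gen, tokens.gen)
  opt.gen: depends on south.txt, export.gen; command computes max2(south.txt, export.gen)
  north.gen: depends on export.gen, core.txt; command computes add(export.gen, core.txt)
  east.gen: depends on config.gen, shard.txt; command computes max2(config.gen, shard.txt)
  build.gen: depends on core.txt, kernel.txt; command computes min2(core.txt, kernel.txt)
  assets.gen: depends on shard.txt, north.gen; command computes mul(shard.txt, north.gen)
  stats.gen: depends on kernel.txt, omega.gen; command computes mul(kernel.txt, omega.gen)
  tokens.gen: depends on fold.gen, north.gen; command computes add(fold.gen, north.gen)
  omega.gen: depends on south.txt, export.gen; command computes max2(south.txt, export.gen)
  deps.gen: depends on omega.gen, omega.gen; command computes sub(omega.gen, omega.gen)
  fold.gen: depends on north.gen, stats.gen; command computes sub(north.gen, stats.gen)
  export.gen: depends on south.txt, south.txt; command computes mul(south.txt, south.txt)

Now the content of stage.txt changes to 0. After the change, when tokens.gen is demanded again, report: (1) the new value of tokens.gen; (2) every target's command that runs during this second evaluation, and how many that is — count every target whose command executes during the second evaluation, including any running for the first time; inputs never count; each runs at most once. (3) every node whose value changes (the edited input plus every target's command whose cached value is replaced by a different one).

First demand of the output computes:
  export.gen = mul(-4, -4) = 16
  north.gen = add(16, -9) = 7
  omega.gen = max2(-4, 16) = 16
  stats.gen = mul(5, 16) = 80
  fold.gen = sub(7, 80) = -73
  tokens.gen = add(-73, 7) = -66

After the edit, cleaning proceeds:
  no node depends on stage.txt at all; the second demand re-runs nothing.

Note the shortcut — nothing in the graph depends on stage.txt at all, so no recomputation happens.

Demanding tokens.gen again yields -66.
0 target commands run: none.
The nodes whose values change: stage.txt.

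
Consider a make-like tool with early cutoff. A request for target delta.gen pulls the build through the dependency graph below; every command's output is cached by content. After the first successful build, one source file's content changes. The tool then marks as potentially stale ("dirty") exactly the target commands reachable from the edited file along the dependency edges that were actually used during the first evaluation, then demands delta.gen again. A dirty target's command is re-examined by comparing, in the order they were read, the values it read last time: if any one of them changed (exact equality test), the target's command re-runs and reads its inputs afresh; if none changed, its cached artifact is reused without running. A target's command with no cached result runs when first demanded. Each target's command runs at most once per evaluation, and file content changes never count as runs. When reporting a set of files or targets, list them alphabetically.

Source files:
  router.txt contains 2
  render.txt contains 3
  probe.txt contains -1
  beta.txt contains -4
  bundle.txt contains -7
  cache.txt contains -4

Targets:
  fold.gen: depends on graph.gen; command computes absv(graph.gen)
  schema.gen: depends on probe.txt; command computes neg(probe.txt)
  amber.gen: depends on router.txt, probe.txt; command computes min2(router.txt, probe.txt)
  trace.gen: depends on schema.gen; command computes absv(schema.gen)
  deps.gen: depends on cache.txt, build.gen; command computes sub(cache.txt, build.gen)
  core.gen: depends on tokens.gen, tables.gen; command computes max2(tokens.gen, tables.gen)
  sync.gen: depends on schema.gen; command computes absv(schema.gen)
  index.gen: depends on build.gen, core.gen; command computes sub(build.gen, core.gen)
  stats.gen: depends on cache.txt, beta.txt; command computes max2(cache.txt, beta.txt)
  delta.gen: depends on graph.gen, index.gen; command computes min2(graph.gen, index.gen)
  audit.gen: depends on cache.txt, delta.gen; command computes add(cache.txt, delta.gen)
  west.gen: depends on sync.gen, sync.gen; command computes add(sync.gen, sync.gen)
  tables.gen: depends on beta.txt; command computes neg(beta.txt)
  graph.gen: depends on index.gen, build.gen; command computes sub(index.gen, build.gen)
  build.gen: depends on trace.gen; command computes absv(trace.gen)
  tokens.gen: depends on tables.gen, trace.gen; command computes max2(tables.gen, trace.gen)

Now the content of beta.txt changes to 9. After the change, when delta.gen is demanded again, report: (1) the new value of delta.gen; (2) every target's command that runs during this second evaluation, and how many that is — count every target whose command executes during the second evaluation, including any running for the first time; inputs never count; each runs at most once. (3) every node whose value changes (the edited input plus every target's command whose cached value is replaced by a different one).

Demanding delta.gen again yields -1.
6 target commands run: core.gen, delta.gen, graph.gen, index.gen, tables.gen, tokens.gen.
The nodes whose values change: beta.txt, core.gen, delta.gen, graph.gen, index.gen, tables.gen, tokens.gen.

First demand of the output computes:
  schema.gen = neg(-1) = 1
  tables.gen = neg(-4) = 4
  trace.gen = absv(1) = 1
  build.gen = absv(1) = 1
  tokens.gen = max2(4, 1) = 4
  core.gen = max2(4, 4) = 4
  index.gen = sub(1, 4) = -3
  graph.gen = sub(-3, 1) = -4
  delta.gen = min2(-4, -3) = -4

After the edit, cleaning proceeds:
  tables.gen: a read changed (beta.txt -4->9) — executes, giving -9.
  tokens.gen: a read changed (tables.gen 4->-9) — executes, giving 1.
  core.gen: a read changed (tokens.gen 4->1; tables.gen 4->-9) — executes, giving 1.
  index.gen: a read changed (core.gen 4->1) — executes, giving 0.
  graph.gen: a read changed (index.gen -3->0) — executes, giving -1.
  delta.gen: a read changed (graph.gen -4->-1; index.gen -3->0) — executes, giving -1.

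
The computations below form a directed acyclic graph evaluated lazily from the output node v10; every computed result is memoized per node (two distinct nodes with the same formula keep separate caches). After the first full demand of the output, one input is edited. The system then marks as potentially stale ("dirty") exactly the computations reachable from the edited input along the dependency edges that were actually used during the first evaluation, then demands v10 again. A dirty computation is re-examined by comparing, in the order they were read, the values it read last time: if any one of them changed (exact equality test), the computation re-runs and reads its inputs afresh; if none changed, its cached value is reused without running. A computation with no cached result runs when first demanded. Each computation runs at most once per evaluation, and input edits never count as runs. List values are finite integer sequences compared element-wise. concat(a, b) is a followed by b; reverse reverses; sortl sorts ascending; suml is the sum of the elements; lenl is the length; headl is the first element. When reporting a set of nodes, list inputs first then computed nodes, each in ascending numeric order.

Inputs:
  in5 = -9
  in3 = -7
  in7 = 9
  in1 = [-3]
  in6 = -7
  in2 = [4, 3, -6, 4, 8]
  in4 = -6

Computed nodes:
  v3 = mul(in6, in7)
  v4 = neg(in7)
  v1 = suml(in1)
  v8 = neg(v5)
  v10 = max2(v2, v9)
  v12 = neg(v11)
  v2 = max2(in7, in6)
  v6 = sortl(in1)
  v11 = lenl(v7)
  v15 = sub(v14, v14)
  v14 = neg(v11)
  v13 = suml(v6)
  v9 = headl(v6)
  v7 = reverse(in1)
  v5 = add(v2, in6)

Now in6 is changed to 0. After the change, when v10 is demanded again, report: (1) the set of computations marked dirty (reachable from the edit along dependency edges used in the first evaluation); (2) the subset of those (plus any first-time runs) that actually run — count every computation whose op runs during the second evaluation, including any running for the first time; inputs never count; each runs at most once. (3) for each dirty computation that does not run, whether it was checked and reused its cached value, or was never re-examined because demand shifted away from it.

The edit dirties: v2, v10.
1 computations run: v2.
Cache hits after checking: v10.
Note the absorption at v2: it re-runs yet its value is the same, leaving the output's value untouched.

First demand of the output computes:
  v2 = max2(9, -7) = 9
  v6 = sortl([-3]) = [-3]
  v9 = headl([-3]) = -3
  v10 = max2(9, -3) = 9

After the edit, cleaning proceeds:
  v2: a read changed (in6 -7->0) — executes, giving 9 — identical to its old value.
  v10: dirty, but its reads are unchanged (v2 unchanged, v9 unchanged); cached 9 stands.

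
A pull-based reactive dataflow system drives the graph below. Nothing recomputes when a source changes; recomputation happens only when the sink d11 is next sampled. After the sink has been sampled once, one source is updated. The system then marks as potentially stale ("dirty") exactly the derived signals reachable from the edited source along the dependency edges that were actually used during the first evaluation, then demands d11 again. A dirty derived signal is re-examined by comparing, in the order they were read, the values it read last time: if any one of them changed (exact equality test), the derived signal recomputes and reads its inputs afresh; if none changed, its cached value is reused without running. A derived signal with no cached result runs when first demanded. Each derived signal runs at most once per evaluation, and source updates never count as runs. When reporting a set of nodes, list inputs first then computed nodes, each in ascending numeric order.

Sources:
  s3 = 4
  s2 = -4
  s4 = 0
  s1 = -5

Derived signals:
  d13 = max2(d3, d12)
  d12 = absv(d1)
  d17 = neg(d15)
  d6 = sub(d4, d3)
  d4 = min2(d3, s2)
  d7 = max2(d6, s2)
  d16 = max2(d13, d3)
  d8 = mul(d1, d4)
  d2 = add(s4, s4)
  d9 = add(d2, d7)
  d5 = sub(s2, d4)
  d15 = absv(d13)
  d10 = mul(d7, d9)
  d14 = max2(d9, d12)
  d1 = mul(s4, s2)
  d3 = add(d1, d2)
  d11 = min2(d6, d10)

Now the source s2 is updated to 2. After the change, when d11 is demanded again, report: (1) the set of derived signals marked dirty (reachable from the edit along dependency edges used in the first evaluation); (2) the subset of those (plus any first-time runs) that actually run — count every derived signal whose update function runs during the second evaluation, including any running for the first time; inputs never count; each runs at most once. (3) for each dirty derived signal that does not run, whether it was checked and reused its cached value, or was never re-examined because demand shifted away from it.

First evaluation (everything demanded from the output):
  d1 = mul(0, -4) = 0
  d2 = add(0, 0) = 0
  d3 = add(0, 0) = 0
  d4 = min2(0, -4) = -4
  d6 = sub(-4, 0) = -4
  d7 = max2(-4, -4) = -4
  d9 = add(0, -4) = -4
  d10 = mul(-4, -4) = 16
  d11 = min2(-4, 16) = -4

Propagation after the edit:
  d1: runs — s2 -4->2; result 0 (same value as before).
  d3: checked — values it read are unchanged (d1 unchanged, d2 unchanged); reused cached 0 without running.
  d4: runs — s2 -4->2; result 0.
  d6: runs — d4 -4->0; result 0.
  d7: runs — d6 -4->0; s2 -4->2; result 2.
  d9: runs — d7 -4->2; result 2.
  d10: runs — d7 -4->2; d9 -4->2; result 4.
  d11: runs — d6 -4->0; d10 16->4; result 0.

Key observation: the cutoff stops propagation at d3 — its inputs' values are unchanged, so it reuses its cache.

Marked dirty: d1, d3, d4, d6, d7, d9, d10, d11.
Derived signals that run: d1, d4, d6, d7, d9, d10, d11 — 7 in total.
Checked but reused from cache: d3.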